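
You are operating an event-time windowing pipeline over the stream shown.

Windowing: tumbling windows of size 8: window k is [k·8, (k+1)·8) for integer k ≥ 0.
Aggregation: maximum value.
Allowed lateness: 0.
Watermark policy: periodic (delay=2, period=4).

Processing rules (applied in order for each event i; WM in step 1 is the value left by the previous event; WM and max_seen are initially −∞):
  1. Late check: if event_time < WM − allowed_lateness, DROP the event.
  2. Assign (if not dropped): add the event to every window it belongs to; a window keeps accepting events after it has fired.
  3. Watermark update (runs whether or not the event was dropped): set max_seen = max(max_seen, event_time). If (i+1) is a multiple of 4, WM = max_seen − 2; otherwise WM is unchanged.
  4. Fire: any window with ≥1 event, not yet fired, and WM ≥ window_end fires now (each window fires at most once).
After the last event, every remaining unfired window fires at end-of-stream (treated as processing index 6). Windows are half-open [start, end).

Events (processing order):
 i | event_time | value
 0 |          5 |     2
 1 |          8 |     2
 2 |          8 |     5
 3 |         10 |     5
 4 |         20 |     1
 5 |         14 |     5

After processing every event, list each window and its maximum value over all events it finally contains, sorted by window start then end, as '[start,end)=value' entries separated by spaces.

i=0 t=5 v=2: → [0,8); WM=−∞
i=1 t=8 v=2: → [8,16); WM=−∞
i=2 t=8 v=5: → [8,16); WM=−∞
i=3 t=10 v=5: → [8,16); WM=8; [0,8) fires=2
i=4 t=20 v=1: → [16,24); WM=8
i=5 t=14 v=5: → [8,16); WM=8

[0,8)=2 [8,16)=5 [16,24)=1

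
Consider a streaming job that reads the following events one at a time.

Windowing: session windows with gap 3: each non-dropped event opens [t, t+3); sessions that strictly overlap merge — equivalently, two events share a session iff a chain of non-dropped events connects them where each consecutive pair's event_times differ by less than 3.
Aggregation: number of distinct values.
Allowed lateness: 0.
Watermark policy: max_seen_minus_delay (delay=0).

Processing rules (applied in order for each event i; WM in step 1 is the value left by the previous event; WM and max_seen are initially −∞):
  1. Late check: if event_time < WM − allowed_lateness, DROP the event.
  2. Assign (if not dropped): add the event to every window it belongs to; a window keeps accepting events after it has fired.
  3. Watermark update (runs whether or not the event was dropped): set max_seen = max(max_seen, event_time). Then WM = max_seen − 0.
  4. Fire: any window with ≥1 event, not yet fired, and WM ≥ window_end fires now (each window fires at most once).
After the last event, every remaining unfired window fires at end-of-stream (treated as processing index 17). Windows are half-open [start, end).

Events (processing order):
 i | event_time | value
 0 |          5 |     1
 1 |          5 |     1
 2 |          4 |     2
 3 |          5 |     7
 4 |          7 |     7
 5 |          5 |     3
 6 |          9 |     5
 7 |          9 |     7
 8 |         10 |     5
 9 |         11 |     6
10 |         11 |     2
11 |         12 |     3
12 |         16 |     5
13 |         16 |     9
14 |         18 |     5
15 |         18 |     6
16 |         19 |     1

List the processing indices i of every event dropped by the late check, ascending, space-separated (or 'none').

i=0 t=5 v=1: → [5,8); WM=5
i=1 t=5 v=1: → [5,8); WM=5
i=2 t=4 v=2: DROP (t<5-0); WM=5
i=3 t=5 v=7: → [5,8); WM=5
i=4 t=7 v=7: → [5,10); WM=7
i=5 t=5 v=3: DROP (t<7-0); WM=7
i=6 t=9 v=5: → [5,12); WM=9
i=7 t=9 v=7: → [5,12); WM=9
i=8 t=10 v=5: → [5,13); WM=10
i=9 t=11 v=6: → [5,14); WM=11
i=10 t=11 v=2: → [5,14); WM=11
i=11 t=12 v=3: → [5,15); WM=12
i=12 t=16 v=5: → [16,19); WM=16
i=13 t=16 v=9: → [16,19); WM=16
i=14 t=18 v=5: → [16,21); WM=18
i=15 t=18 v=6: → [16,21); WM=18
i=16 t=19 v=1: → [16,22); WM=19

2 5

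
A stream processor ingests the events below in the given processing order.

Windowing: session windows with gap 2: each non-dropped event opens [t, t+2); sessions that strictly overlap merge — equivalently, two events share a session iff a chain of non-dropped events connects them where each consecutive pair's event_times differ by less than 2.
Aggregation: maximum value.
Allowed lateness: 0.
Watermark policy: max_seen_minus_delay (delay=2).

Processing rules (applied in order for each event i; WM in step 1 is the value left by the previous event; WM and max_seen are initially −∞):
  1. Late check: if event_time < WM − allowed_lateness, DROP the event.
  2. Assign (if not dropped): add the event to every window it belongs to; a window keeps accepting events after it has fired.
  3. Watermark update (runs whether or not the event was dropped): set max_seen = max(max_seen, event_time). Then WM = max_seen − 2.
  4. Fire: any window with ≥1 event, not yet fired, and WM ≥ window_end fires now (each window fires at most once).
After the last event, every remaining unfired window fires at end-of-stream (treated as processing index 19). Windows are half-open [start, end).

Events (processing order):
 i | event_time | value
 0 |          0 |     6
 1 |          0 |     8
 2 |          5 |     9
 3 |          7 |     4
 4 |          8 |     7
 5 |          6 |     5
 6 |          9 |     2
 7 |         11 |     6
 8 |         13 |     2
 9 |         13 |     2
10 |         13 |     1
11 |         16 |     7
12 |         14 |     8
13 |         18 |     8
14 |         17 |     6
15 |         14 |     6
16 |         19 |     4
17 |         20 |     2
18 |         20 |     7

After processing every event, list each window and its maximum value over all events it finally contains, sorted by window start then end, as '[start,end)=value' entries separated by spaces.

[0,2)=8 [5,11)=9 [11,13)=6 [13,16)=8 [16,22)=8

i=0 t=0 v=6: → [0,2); WM=-2
i=1 t=0 v=8: → [0,2); WM=-2
i=2 t=5 v=9: → [5,7); WM=3
i=3 t=7 v=4: → [7,9); WM=5
i=4 t=8 v=7: → [7,10); WM=6
i=5 t=6 v=5: → [5,10); WM=6
i=6 t=9 v=2: → [5,11); WM=7
i=7 t=11 v=6: → [11,13); WM=9
i=8 t=13 v=2: → [13,15); WM=11
i=9 t=13 v=2: → [13,15); WM=11
i=10 t=13 v=1: → [13,15); WM=11
i=11 t=16 v=7: → [16,18); WM=14
i=12 t=14 v=8: → [13,16); WM=14
i=13 t=18 v=8: → [18,20); WM=16
i=14 t=17 v=6: → [16,20); WM=16
i=15 t=14 v=6: DROP (t<16-0); WM=16
i=16 t=19 v=4: → [16,21); WM=17
i=17 t=20 v=2: → [16,22); WM=18
i=18 t=20 v=7: → [16,22); WM=18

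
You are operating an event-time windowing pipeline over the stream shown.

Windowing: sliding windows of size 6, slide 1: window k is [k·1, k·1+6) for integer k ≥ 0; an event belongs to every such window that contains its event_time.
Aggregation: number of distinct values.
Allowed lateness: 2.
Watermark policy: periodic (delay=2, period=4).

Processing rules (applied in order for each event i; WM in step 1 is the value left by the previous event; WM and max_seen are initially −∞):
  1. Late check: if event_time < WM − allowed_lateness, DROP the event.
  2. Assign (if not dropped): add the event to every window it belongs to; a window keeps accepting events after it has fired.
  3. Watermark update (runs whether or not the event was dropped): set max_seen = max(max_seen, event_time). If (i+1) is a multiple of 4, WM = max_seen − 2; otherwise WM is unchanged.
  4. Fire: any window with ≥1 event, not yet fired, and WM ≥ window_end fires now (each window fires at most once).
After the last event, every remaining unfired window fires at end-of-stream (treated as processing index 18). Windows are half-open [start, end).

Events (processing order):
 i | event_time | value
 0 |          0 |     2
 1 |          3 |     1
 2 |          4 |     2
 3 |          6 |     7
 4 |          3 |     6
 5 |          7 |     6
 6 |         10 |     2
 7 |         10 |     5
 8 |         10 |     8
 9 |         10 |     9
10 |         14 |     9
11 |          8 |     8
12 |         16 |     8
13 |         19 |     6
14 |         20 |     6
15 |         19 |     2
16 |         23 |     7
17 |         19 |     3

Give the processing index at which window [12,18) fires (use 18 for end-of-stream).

i=0 t=0 v=2: → [0,6); WM=−∞
i=1 t=3 v=1: → [3,9),[2,8),[1,7),[0,6); WM=−∞
i=2 t=4 v=2: → [4,10),[3,9),[2,8),[1,7),[0,6); WM=−∞
i=3 t=6 v=7: → [6,12),[5,11),[4,10),[3,9),[2,8),[1,7); WM=4
i=4 t=3 v=6: → [3,9),[2,8),[1,7),[0,6); WM=4
i=5 t=7 v=6: → [7,13),[6,12),[5,11),[4,10),[3,9),[2,8); WM=4
i=6 t=10 v=2: → [10,16),[9,15),[8,14),[7,13),[6,12),[5,11); WM=4
i=7 t=10 v=5: → [10,16),[9,15),[8,14),[7,13),[6,12),[5,11); WM=8; [0,6) fires=3 [1,7) fires=4 [2,8) fires=4
i=8 t=10 v=8: → [10,16),[9,15),[8,14),[7,13),[6,12),[5,11); WM=8
i=9 t=10 v=9: → [10,16),[9,15),[8,14),[7,13),[6,12),[5,11); WM=8
i=10 t=14 v=9: → [14,20),[13,19),[12,18),[11,17),[10,16),[9,15); WM=8
i=11 t=8 v=8: → [8,14),[7,13),[6,12),[5,11),[4,10),[3,9); WM=12; [3,9) fires=5 [4,10) fires=4 [5,11) fires=6 [6,12) fires=6
i=12 t=16 v=8: → [16,22),[15,21),[14,20),[13,19),[12,18),[11,17); WM=12
i=13 t=19 v=6: → [19,25),[18,24),[17,23),[16,22),[15,21),[14,20); WM=12
i=14 t=20 v=6: → [20,26),[19,25),[18,24),[17,23),[16,22),[15,21); WM=12
i=15 t=19 v=2: → [19,25),[18,24),[17,23),[16,22),[15,21),[14,20); WM=18; [7,13) fires=5 [8,14) fires=4 [9,15) fires=4 [10,16) fires=4 [11,17) fires=2 [12,18) fires=2
i=16 t=23 v=7: → [23,29),[22,28),[21,27),[20,26),[19,25),[18,24); WM=18
i=17 t=19 v=3: → [19,25),[18,24),[17,23),[16,22),[15,21),[14,20); WM=18

15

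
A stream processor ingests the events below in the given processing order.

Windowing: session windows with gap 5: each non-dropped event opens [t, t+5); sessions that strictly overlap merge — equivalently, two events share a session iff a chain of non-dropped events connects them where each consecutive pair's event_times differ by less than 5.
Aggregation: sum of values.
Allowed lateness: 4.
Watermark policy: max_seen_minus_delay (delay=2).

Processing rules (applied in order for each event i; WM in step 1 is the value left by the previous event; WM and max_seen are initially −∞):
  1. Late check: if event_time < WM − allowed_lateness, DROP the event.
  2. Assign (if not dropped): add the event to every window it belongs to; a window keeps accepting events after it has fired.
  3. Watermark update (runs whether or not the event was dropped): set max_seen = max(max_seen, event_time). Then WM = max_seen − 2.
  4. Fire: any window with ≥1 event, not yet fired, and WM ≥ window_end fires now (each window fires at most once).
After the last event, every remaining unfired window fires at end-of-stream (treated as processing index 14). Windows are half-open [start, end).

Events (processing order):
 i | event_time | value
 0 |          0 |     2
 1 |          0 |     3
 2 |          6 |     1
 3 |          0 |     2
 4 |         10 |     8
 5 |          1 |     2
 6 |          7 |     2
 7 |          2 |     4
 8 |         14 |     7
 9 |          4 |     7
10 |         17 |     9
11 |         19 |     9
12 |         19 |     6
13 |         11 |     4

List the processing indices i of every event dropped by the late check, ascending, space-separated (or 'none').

i=0 t=0 v=2: → [0,5); WM=-2
i=1 t=0 v=3: → [0,5); WM=-2
i=2 t=6 v=1: → [6,11); WM=4
i=3 t=0 v=2: → [0,5); WM=4
i=4 t=10 v=8: → [6,15); WM=8
i=5 t=1 v=2: DROP (t<8-4); WM=8
i=6 t=7 v=2: → [6,15); WM=8
i=7 t=2 v=4: DROP (t<8-4); WM=8
i=8 t=14 v=7: → [6,19); WM=12
i=9 t=4 v=7: DROP (t<12-4); WM=12
i=10 t=17 v=9: → [6,22); WM=15
i=11 t=19 v=9: → [6,24); WM=17
i=12 t=19 v=6: → [6,24); WM=17
i=13 t=11 v=4: DROP (t<17-4); WM=17

5 7 9 13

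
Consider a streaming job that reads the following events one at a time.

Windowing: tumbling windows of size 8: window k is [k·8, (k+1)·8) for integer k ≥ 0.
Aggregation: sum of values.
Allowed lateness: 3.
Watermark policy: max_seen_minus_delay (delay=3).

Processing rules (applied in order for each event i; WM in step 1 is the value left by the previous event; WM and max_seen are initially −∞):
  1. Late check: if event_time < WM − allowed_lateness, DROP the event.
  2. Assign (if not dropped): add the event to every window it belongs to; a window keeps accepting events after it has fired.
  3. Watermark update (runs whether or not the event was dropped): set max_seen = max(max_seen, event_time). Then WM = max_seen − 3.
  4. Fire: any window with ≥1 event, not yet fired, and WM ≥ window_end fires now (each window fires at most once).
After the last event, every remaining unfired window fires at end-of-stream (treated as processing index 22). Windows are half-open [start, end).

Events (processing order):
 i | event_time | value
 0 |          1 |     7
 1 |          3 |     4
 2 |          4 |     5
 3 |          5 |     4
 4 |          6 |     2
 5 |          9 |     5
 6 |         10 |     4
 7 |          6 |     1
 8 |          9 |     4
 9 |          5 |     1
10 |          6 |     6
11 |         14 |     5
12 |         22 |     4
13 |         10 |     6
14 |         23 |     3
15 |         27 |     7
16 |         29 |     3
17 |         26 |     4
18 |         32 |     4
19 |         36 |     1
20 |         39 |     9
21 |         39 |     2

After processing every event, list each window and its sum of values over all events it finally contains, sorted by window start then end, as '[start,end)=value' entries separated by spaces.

[0,8)=30 [8,16)=18 [16,24)=7 [24,32)=14 [32,40)=16

i=0 t=1 v=7: → [0,8); WM=-2
i=1 t=3 v=4: → [0,8); WM=0
i=2 t=4 v=5: → [0,8); WM=1
i=3 t=5 v=4: → [0,8); WM=2
i=4 t=6 v=2: → [0,8); WM=3
i=5 t=9 v=5: → [8,16); WM=6
i=6 t=10 v=4: → [8,16); WM=7
i=7 t=6 v=1: → [0,8); WM=7
i=8 t=9 v=4: → [8,16); WM=7
i=9 t=5 v=1: → [0,8); WM=7
i=10 t=6 v=6: → [0,8); WM=7
i=11 t=14 v=5: → [8,16); WM=11; [0,8) fires=30
i=12 t=22 v=4: → [16,24); WM=19; [8,16) fires=18
i=13 t=10 v=6: DROP (t<19-3); WM=19
i=14 t=23 v=3: → [16,24); WM=20
i=15 t=27 v=7: → [24,32); WM=24; [16,24) fires=7
i=16 t=29 v=3: → [24,32); WM=26
i=17 t=26 v=4: → [24,32); WM=26
i=18 t=32 v=4: → [32,40); WM=29
i=19 t=36 v=1: → [32,40); WM=33; [24,32) fires=14
i=20 t=39 v=9: → [32,40); WM=36
i=21 t=39 v=2: → [32,40); WM=36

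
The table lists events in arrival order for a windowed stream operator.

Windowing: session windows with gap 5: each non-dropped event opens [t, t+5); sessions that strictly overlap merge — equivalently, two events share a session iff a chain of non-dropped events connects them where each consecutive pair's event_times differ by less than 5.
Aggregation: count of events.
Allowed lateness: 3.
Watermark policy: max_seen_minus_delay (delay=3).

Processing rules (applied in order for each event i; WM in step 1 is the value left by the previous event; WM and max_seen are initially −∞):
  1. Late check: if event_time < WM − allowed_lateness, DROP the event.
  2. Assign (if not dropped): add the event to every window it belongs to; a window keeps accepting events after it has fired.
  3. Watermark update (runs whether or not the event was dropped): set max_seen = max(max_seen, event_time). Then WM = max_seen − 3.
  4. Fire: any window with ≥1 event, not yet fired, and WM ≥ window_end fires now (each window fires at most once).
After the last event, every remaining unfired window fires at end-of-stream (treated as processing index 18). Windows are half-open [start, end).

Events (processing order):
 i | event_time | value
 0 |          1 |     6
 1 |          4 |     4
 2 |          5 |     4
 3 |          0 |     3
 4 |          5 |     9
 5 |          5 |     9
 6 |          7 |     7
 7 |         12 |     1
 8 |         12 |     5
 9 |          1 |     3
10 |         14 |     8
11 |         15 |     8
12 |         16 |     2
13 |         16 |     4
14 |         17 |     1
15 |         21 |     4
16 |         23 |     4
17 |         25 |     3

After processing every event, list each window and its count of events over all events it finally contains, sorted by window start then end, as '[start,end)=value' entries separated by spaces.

i=0 t=1 v=6: → [1,6); WM=-2
i=1 t=4 v=4: → [1,9); WM=1
i=2 t=5 v=4: → [1,10); WM=2
i=3 t=0 v=3: → [0,10); WM=2
i=4 t=5 v=9: → [0,10); WM=2
i=5 t=5 v=9: → [0,10); WM=2
i=6 t=7 v=7: → [0,12); WM=4
i=7 t=12 v=1: → [12,17); WM=9
i=8 t=12 v=5: → [12,17); WM=9
i=9 t=1 v=3: DROP (t<9-3); WM=9
i=10 t=14 v=8: → [12,19); WM=11
i=11 t=15 v=8: → [12,20); WM=12
i=12 t=16 v=2: → [12,21); WM=13
i=13 t=16 v=4: → [12,21); WM=13
i=14 t=17 v=1: → [12,22); WM=14
i=15 t=21 v=4: → [12,26); WM=18
i=16 t=23 v=4: → [12,28); WM=20
i=17 t=25 v=3: → [12,30); WM=22

[0,12)=7 [12,30)=10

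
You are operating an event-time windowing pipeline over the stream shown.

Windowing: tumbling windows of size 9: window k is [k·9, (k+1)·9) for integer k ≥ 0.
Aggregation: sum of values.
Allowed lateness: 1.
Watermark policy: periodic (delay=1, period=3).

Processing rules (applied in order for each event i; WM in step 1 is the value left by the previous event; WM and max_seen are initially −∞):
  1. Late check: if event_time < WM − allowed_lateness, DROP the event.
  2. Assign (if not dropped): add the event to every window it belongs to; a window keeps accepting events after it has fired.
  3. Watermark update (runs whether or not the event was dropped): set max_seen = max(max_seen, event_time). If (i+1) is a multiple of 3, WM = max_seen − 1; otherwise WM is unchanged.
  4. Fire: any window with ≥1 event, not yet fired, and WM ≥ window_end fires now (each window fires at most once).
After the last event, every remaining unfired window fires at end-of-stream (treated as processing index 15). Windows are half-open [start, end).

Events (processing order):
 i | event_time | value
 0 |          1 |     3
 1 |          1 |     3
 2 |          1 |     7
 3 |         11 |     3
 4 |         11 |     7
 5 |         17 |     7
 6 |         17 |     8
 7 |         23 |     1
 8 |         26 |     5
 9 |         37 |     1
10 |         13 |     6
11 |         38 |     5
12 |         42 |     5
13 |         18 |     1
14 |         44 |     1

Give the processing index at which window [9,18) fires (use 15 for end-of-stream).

8

i=0 t=1 v=3: → [0,9); WM=−∞
i=1 t=1 v=3: → [0,9); WM=−∞
i=2 t=1 v=7: → [0,9); WM=0
i=3 t=11 v=3: → [9,18); WM=0
i=4 t=11 v=7: → [9,18); WM=0
i=5 t=17 v=7: → [9,18); WM=16; [0,9) fires=13
i=6 t=17 v=8: → [9,18); WM=16
i=7 t=23 v=1: → [18,27); WM=16
i=8 t=26 v=5: → [18,27); WM=25; [9,18) fires=25
i=9 t=37 v=1: → [36,45); WM=25
i=10 t=13 v=6: DROP (t<25-1); WM=25
i=11 t=38 v=5: → [36,45); WM=37; [18,27) fires=6
i=12 t=42 v=5: → [36,45); WM=37
i=13 t=18 v=1: DROP (t<37-1); WM=37
i=14 t=44 v=1: → [36,45); WM=43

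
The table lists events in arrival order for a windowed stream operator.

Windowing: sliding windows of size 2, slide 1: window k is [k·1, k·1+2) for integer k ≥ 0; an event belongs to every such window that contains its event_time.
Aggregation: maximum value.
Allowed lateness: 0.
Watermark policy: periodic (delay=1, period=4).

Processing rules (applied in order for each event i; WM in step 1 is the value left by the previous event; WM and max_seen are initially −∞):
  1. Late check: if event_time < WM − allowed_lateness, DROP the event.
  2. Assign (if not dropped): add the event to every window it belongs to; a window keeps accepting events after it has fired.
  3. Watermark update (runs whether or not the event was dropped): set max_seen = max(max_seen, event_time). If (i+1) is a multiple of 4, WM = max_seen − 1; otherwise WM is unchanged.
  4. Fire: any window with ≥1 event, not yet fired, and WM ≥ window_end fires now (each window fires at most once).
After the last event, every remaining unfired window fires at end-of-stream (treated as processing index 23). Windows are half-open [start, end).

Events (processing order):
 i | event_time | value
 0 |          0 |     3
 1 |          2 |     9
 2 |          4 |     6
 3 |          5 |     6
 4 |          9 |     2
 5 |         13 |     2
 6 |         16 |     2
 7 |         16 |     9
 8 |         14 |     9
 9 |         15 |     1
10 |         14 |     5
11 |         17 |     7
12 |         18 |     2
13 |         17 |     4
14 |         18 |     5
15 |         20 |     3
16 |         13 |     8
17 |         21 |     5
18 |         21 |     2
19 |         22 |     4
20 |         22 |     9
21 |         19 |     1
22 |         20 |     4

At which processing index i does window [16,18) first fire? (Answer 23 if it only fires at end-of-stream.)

i=0 t=0 v=3: → [0,2); WM=−∞
i=1 t=2 v=9: → [2,4),[1,3); WM=−∞
i=2 t=4 v=6: → [4,6),[3,5); WM=−∞
i=3 t=5 v=6: → [5,7),[4,6); WM=4; [0,2) fires=3 [1,3) fires=9 [2,4) fires=9
i=4 t=9 v=2: → [9,11),[8,10); WM=4
i=5 t=13 v=2: → [13,15),[12,14); WM=4
i=6 t=16 v=2: → [16,18),[15,17); WM=4
i=7 t=16 v=9: → [16,18),[15,17); WM=15; [3,5) fires=6 [4,6) fires=6 [5,7) fires=6 [8,10) fires=2 [9,11) fires=2 [12,14) fires=2 [13,15) fires=2
i=8 t=14 v=9: DROP (t<15-0); WM=15
i=9 t=15 v=1: → [15,17),[14,16); WM=15
i=10 t=14 v=5: DROP (t<15-0); WM=15
i=11 t=17 v=7: → [17,19),[16,18); WM=16; [14,16) fires=1
i=12 t=18 v=2: → [18,20),[17,19); WM=16
i=13 t=17 v=4: → [17,19),[16,18); WM=16
i=14 t=18 v=5: → [18,20),[17,19); WM=16
i=15 t=20 v=3: → [20,22),[19,21); WM=19; [15,17) fires=9 [16,18) fires=9 [17,19) fires=7
i=16 t=13 v=8: DROP (t<19-0); WM=19
i=17 t=21 v=5: → [21,23),[20,22); WM=19
i=18 t=21 v=2: → [21,23),[20,22); WM=19
i=19 t=22 v=4: → [22,24),[21,23); WM=21; [18,20) fires=5 [19,21) fires=3
i=20 t=22 v=9: → [22,24),[21,23); WM=21
i=21 t=19 v=1: DROP (t<21-0); WM=21
i=22 t=20 v=4: DROP (t<21-0); WM=21

15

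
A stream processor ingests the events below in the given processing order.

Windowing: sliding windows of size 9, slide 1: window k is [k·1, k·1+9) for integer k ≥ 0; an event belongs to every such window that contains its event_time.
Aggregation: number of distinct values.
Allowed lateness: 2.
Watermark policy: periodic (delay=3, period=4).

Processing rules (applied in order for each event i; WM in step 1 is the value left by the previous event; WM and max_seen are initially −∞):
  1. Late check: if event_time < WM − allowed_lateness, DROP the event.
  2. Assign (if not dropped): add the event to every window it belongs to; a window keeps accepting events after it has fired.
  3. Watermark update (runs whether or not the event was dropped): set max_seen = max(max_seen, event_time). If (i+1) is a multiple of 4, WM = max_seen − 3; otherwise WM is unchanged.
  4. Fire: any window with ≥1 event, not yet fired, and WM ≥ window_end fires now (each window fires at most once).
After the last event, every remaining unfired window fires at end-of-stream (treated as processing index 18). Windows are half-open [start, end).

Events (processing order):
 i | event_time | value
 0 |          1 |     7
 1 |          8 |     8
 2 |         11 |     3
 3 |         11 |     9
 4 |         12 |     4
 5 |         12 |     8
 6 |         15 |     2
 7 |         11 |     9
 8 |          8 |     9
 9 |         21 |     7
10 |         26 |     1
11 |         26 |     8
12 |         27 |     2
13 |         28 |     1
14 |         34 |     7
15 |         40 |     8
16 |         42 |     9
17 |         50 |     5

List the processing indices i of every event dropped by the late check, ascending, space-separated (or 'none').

8

i=0 t=1 v=7: → [1,10),[0,9); WM=−∞
i=1 t=8 v=8: → [8,17),[7,16),[6,15),[5,14),[4,13),[3,12),[2,11),[1,10),[0,9); WM=−∞
i=2 t=11 v=3: → [11,20),[10,19),[9,18),[8,17),[7,16),[6,15),[5,14),[4,13),[3,12); WM=−∞
i=3 t=11 v=9: → [11,20),[10,19),[9,18),[8,17),[7,16),[6,15),[5,14),[4,13),[3,12); WM=8
i=4 t=12 v=4: → [12,21),[11,20),[10,19),[9,18),[8,17),[7,16),[6,15),[5,14),[4,13); WM=8
i=5 t=12 v=8: → [12,21),[11,20),[10,19),[9,18),[8,17),[7,16),[6,15),[5,14),[4,13); WM=8
i=6 t=15 v=2: → [15,24),[14,23),[13,22),[12,21),[11,20),[10,19),[9,18),[8,17),[7,16); WM=8
i=7 t=11 v=9: → [11,20),[10,19),[9,18),[8,17),[7,16),[6,15),[5,14),[4,13),[3,12); WM=12; [0,9) fires=2 [1,10) fires=2 [2,11) fires=1 [3,12) fires=3
i=8 t=8 v=9: DROP (t<12-2); WM=12
i=9 t=21 v=7: → [21,30),[20,29),[19,28),[18,27),[17,26),[16,25),[15,24),[14,23),[13,22); WM=12
i=10 t=26 v=1: → [26,35),[25,34),[24,33),[23,32),[22,31),[21,30),[20,29),[19,28),[18,27); WM=12
i=11 t=26 v=8: → [26,35),[25,34),[24,33),[23,32),[22,31),[21,30),[20,29),[19,28),[18,27); WM=23; [4,13) fires=4 [5,14) fires=4 [6,15) fires=4 [7,16) fires=5 [8,17) fires=5 [9,18) fires=5 [10,19) fires=5 [11,20) fires=5 [12,21) fires=3 [13,22) fires=2 [14,23) fires=2
i=12 t=27 v=2: → [27,36),[26,35),[25,34),[24,33),[23,32),[22,31),[21,30),[20,29),[19,28); WM=23
i=13 t=28 v=1: → [28,37),[27,36),[26,35),[25,34),[24,33),[23,32),[22,31),[21,30),[20,29); WM=23
i=14 t=34 v=7: → [34,43),[33,42),[32,41),[31,40),[30,39),[29,38),[28,37),[27,36),[26,35); WM=23
i=15 t=40 v=8: → [40,49),[39,48),[38,47),[37,46),[36,45),[35,44),[34,43),[33,42),[32,41); WM=37; [15,24) fires=2 [16,25) fires=1 [17,26) fires=1 [18,27) fires=3 [19,28) fires=4 [20,29) fires=4 [21,30) fires=4 [22,31) fires=3 [23,32) fires=3 [24,33) fires=3 [25,34) fires=3 [26,35) fires=4 [27,36) fires=3 [28,37) fires=2
i=16 t=42 v=9: → [42,51),[41,50),[40,49),[39,48),[38,47),[37,46),[36,45),[35,44),[34,43); WM=37
i=17 t=50 v=5: → [50,59),[49,58),[48,57),[47,56),[46,55),[45,54),[44,53),[43,52),[42,51); WM=37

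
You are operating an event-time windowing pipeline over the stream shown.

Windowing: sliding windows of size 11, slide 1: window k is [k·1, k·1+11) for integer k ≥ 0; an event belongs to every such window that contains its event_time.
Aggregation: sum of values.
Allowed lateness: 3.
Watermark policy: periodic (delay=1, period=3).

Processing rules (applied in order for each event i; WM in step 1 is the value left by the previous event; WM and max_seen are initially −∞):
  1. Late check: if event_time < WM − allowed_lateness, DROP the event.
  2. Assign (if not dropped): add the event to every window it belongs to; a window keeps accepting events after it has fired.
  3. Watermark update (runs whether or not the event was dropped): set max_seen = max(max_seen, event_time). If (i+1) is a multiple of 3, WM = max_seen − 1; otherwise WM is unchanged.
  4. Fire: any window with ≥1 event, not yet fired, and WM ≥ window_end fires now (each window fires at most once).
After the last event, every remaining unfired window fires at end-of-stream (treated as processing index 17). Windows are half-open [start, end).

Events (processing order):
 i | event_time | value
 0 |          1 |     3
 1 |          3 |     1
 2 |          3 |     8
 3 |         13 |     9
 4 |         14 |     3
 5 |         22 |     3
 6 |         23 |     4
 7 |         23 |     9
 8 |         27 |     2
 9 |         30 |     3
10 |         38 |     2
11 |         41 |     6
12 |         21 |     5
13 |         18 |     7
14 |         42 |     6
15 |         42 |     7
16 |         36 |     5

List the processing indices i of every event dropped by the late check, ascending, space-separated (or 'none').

12 13 16

i=0 t=1 v=3: → [1,12),[0,11); WM=−∞
i=1 t=3 v=1: → [3,14),[2,13),[1,12),[0,11); WM=−∞
i=2 t=3 v=8: → [3,14),[2,13),[1,12),[0,11); WM=2
i=3 t=13 v=9: → [13,24),[12,23),[11,22),[10,21),[9,20),[8,19),[7,18),[6,17),[5,16),[4,15),[3,14); WM=2
i=4 t=14 v=3: → [14,25),[13,24),[12,23),[11,22),[10,21),[9,20),[8,19),[7,18),[6,17),[5,16),[4,15); WM=2
i=5 t=22 v=3: → [22,33),[21,32),[20,31),[19,30),[18,29),[17,28),[16,27),[15,26),[14,25),[13,24),[12,23); WM=21; [0,11) fires=12 [1,12) fires=12 [2,13) fires=9 [3,14) fires=18 [4,15) fires=12 [5,16) fires=12 [6,17) fires=12 [7,18) fires=12 [8,19) fires=12 [9,20) fires=12 [10,21) fires=12
i=6 t=23 v=4: → [23,34),[22,33),[21,32),[20,31),[19,30),[18,29),[17,28),[16,27),[15,26),[14,25),[13,24); WM=21
i=7 t=23 v=9: → [23,34),[22,33),[21,32),[20,31),[19,30),[18,29),[17,28),[16,27),[15,26),[14,25),[13,24); WM=21
i=8 t=27 v=2: → [27,38),[26,37),[25,36),[24,35),[23,34),[22,33),[21,32),[20,31),[19,30),[18,29),[17,28); WM=26; [11,22) fires=12 [12,23) fires=15 [13,24) fires=28 [14,25) fires=19 [15,26) fires=16
i=9 t=30 v=3: → [30,41),[29,40),[28,39),[27,38),[26,37),[25,36),[24,35),[23,34),[22,33),[21,32),[20,31); WM=26
i=10 t=38 v=2: → [38,49),[37,48),[36,47),[35,46),[34,45),[33,44),[32,43),[31,42),[30,41),[29,40),[28,39); WM=26
i=11 t=41 v=6: → [41,52),[40,51),[39,50),[38,49),[37,48),[36,47),[35,46),[34,45),[33,44),[32,43),[31,42); WM=40; [16,27) fires=16 [17,28) fires=18 [18,29) fires=18 [19,30) fires=18 [20,31) fires=21 [21,32) fires=21 [22,33) fires=21 [23,34) fires=18 [24,35) fires=5 [25,36) fires=5 [26,37) fires=5 [27,38) fires=5 [28,39) fires=5 [29,40) fires=5
i=12 t=21 v=5: DROP (t<40-3); WM=40
i=13 t=18 v=7: DROP (t<40-3); WM=40
i=14 t=42 v=6: → [42,53),[41,52),[40,51),[39,50),[38,49),[37,48),[36,47),[35,46),[34,45),[33,44),[32,43); WM=41; [30,41) fires=5
i=15 t=42 v=7: → [42,53),[41,52),[40,51),[39,50),[38,49),[37,48),[36,47),[35,46),[34,45),[33,44),[32,43); WM=41
i=16 t=36 v=5: DROP (t<41-3); WM=41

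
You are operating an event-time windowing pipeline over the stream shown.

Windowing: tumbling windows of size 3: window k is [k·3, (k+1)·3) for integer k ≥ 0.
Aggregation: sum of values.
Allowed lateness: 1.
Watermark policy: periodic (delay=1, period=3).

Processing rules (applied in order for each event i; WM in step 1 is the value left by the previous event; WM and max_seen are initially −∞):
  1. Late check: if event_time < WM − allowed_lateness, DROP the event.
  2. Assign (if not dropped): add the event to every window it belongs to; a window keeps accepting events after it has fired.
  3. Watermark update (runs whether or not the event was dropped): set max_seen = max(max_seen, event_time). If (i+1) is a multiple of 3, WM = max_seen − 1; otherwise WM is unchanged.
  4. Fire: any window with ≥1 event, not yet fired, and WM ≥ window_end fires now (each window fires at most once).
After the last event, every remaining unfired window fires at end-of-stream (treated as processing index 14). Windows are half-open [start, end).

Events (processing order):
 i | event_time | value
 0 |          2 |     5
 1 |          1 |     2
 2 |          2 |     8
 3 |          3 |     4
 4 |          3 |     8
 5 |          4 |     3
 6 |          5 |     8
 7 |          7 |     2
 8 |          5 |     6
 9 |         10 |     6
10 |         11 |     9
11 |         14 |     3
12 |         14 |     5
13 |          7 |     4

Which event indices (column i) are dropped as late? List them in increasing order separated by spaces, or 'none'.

i=0 t=2 v=5: → [0,3); WM=−∞
i=1 t=1 v=2: → [0,3); WM=−∞
i=2 t=2 v=8: → [0,3); WM=1
i=3 t=3 v=4: → [3,6); WM=1
i=4 t=3 v=8: → [3,6); WM=1
i=5 t=4 v=3: → [3,6); WM=3; [0,3) fires=15
i=6 t=5 v=8: → [3,6); WM=3
i=7 t=7 v=2: → [6,9); WM=3
i=8 t=5 v=6: → [3,6); WM=6; [3,6) fires=29
i=9 t=10 v=6: → [9,12); WM=6
i=10 t=11 v=9: → [9,12); WM=6
i=11 t=14 v=3: → [12,15); WM=13; [6,9) fires=2 [9,12) fires=15
i=12 t=14 v=5: → [12,15); WM=13
i=13 t=7 v=4: DROP (t<13-1); WM=13

13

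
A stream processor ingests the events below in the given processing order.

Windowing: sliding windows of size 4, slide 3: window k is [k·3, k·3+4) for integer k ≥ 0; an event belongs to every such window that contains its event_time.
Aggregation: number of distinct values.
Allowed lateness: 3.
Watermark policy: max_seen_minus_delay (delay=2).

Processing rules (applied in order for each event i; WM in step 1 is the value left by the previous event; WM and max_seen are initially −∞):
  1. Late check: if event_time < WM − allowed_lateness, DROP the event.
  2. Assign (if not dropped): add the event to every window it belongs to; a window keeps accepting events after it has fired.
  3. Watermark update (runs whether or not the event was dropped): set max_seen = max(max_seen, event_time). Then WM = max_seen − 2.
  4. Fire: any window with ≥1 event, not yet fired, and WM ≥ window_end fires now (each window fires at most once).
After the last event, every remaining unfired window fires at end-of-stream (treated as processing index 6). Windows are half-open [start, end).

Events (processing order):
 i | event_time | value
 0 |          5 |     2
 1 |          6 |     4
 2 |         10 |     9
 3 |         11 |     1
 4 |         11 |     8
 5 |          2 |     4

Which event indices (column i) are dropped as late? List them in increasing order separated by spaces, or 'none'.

i=0 t=5 v=2: → [3,7); WM=3
i=1 t=6 v=4: → [6,10),[3,7); WM=4
i=2 t=10 v=9: → [9,13); WM=8; [3,7) fires=2
i=3 t=11 v=1: → [9,13); WM=9
i=4 t=11 v=8: → [9,13); WM=9
i=5 t=2 v=4: DROP (t<9-3); WM=9

5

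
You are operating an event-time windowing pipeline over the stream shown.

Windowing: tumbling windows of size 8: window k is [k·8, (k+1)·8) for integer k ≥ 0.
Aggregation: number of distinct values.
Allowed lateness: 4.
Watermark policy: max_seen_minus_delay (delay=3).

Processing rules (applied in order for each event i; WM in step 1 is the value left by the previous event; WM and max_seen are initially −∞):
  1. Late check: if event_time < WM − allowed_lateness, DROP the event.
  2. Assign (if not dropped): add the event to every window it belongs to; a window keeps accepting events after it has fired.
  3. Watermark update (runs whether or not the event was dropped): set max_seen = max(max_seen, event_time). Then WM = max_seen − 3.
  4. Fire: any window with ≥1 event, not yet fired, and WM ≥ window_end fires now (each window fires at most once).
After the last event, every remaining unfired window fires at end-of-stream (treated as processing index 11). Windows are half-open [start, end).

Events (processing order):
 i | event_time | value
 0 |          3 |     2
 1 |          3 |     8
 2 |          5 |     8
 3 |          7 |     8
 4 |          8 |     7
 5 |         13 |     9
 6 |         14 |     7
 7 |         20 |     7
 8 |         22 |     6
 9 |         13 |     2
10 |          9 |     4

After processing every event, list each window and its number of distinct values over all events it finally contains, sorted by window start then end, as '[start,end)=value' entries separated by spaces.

[0,8)=2 [8,16)=2 [16,24)=2

i=0 t=3 v=2: → [0,8); WM=0
i=1 t=3 v=8: → [0,8); WM=0
i=2 t=5 v=8: → [0,8); WM=2
i=3 t=7 v=8: → [0,8); WM=4
i=4 t=8 v=7: → [8,16); WM=5
i=5 t=13 v=9: → [8,16); WM=10; [0,8) fires=2
i=6 t=14 v=7: → [8,16); WM=11
i=7 t=20 v=7: → [16,24); WM=17; [8,16) fires=2
i=8 t=22 v=6: → [16,24); WM=19
i=9 t=13 v=2: DROP (t<19-4); WM=19
i=10 t=9 v=4: DROP (t<19-4); WM=19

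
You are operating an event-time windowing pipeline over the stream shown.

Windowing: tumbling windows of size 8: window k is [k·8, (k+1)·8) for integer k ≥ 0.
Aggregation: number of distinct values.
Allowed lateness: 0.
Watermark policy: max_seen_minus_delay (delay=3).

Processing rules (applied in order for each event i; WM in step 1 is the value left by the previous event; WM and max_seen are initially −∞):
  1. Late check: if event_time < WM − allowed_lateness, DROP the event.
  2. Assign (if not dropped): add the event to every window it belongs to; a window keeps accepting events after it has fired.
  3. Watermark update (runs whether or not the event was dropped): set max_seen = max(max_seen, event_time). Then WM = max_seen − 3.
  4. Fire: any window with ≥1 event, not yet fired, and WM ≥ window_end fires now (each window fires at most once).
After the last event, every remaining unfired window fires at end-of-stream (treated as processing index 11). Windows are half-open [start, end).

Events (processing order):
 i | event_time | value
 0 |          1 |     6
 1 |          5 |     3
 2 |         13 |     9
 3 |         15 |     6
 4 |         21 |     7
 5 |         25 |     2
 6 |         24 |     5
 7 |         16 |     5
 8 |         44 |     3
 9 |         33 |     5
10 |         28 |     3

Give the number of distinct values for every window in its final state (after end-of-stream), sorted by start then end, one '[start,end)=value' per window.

i=0 t=1 v=6: → [0,8); WM=-2
i=1 t=5 v=3: → [0,8); WM=2
i=2 t=13 v=9: → [8,16); WM=10; [0,8) fires=2
i=3 t=15 v=6: → [8,16); WM=12
i=4 t=21 v=7: → [16,24); WM=18; [8,16) fires=2
i=5 t=25 v=2: → [24,32); WM=22
i=6 t=24 v=5: → [24,32); WM=22
i=7 t=16 v=5: DROP (t<22-0); WM=22
i=8 t=44 v=3: → [40,48); WM=41; [16,24) fires=1 [24,32) fires=2
i=9 t=33 v=5: DROP (t<41-0); WM=41
i=10 t=28 v=3: DROP (t<41-0); WM=41

[0,8)=2 [8,16)=2 [16,24)=1 [24,32)=2 [40,48)=1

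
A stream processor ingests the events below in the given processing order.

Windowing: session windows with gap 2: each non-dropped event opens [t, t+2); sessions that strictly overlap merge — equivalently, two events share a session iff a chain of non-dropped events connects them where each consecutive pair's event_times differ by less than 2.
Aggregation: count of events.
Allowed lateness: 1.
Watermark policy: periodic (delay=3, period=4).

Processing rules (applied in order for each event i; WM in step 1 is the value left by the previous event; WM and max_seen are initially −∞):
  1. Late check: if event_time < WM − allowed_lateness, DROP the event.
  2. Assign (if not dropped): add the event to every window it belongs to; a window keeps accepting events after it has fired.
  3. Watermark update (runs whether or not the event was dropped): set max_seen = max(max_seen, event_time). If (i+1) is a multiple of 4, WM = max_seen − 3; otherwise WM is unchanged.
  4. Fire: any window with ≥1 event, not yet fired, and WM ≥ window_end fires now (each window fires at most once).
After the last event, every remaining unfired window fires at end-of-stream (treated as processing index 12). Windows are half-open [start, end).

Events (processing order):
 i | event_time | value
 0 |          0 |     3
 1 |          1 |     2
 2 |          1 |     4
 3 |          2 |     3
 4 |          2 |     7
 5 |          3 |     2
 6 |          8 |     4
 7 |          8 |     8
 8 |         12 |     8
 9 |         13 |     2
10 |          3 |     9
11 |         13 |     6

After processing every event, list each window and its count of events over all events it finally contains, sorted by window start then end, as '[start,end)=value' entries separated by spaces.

[0,5)=6 [8,10)=2 [12,15)=3

i=0 t=0 v=3: → [0,2); WM=−∞
i=1 t=1 v=2: → [0,3); WM=−∞
i=2 t=1 v=4: → [0,3); WM=−∞
i=3 t=2 v=3: → [0,4); WM=-1
i=4 t=2 v=7: → [0,4); WM=-1
i=5 t=3 v=2: → [0,5); WM=-1
i=6 t=8 v=4: → [8,10); WM=-1
i=7 t=8 v=8: → [8,10); WM=5
i=8 t=12 v=8: → [12,14); WM=5
i=9 t=13 v=2: → [12,15); WM=5
i=10 t=3 v=9: DROP (t<5-1); WM=5
i=11 t=13 v=6: → [12,15); WM=10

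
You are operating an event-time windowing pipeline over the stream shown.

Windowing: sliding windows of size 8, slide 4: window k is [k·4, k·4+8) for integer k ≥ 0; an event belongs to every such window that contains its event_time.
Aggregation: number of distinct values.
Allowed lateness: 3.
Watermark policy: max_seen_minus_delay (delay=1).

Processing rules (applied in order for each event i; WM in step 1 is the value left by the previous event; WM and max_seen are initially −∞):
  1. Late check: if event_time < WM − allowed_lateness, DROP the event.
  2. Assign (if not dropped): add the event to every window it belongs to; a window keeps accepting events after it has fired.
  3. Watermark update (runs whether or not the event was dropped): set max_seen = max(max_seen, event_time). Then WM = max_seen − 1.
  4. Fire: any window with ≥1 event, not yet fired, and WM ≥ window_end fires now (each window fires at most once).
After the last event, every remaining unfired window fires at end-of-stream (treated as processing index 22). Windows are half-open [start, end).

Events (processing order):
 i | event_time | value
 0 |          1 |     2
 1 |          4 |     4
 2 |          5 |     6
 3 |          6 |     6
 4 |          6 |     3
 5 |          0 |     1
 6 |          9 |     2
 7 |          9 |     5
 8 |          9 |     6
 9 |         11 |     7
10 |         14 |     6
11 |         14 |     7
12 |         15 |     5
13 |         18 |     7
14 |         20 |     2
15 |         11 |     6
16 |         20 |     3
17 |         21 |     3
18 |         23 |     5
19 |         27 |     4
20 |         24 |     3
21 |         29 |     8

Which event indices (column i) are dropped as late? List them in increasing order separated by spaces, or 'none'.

i=0 t=1 v=2: → [0,8); WM=0
i=1 t=4 v=4: → [4,12),[0,8); WM=3
i=2 t=5 v=6: → [4,12),[0,8); WM=4
i=3 t=6 v=6: → [4,12),[0,8); WM=5
i=4 t=6 v=3: → [4,12),[0,8); WM=5
i=5 t=0 v=1: DROP (t<5-3); WM=5
i=6 t=9 v=2: → [8,16),[4,12); WM=8; [0,8) fires=4
i=7 t=9 v=5: → [8,16),[4,12); WM=8
i=8 t=9 v=6: → [8,16),[4,12); WM=8
i=9 t=11 v=7: → [8,16),[4,12); WM=10
i=10 t=14 v=6: → [12,20),[8,16); WM=13; [4,12) fires=6
i=11 t=14 v=7: → [12,20),[8,16); WM=13
i=12 t=15 v=5: → [12,20),[8,16); WM=14
i=13 t=18 v=7: → [16,24),[12,20); WM=17; [8,16) fires=4
i=14 t=20 v=2: → [20,28),[16,24); WM=19
i=15 t=11 v=6: DROP (t<19-3); WM=19
i=16 t=20 v=3: → [20,28),[16,24); WM=19
i=17 t=21 v=3: → [20,28),[16,24); WM=20; [12,20) fires=3
i=18 t=23 v=5: → [20,28),[16,24); WM=22
i=19 t=27 v=4: → [24,32),[20,28); WM=26; [16,24) fires=4
i=20 t=24 v=3: → [24,32),[20,28); WM=26
i=21 t=29 v=8: → [28,36),[24,32); WM=28; [20,28) fires=4

5 15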